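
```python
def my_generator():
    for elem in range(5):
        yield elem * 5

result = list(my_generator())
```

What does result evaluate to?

Step 1: For each elem in range(5), yield elem * 5:
  elem=0: yield 0 * 5 = 0
  elem=1: yield 1 * 5 = 5
  elem=2: yield 2 * 5 = 10
  elem=3: yield 3 * 5 = 15
  elem=4: yield 4 * 5 = 20
Therefore result = [0, 5, 10, 15, 20].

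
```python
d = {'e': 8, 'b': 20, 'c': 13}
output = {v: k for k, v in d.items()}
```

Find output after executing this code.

Step 1: Invert dict (swap keys and values):
  'e': 8 -> 8: 'e'
  'b': 20 -> 20: 'b'
  'c': 13 -> 13: 'c'
Therefore output = {8: 'e', 20: 'b', 13: 'c'}.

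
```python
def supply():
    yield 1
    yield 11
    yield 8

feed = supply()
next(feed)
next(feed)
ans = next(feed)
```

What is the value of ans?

Step 1: supply() creates a generator.
Step 2: next(feed) yields 1 (consumed and discarded).
Step 3: next(feed) yields 11 (consumed and discarded).
Step 4: next(feed) yields 8, assigned to ans.
Therefore ans = 8.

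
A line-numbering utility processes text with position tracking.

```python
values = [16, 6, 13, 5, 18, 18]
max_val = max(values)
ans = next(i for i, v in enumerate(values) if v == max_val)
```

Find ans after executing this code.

Step 1: max([16, 6, 13, 5, 18, 18]) = 18.
Step 2: Find first index where value == 18:
  Index 0: 16 != 18
  Index 1: 6 != 18
  Index 2: 13 != 18
  Index 3: 5 != 18
  Index 4: 18 == 18, found!
Therefore ans = 4.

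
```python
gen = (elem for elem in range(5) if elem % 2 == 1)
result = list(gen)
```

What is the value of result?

Step 1: Filter range(5) keeping only odd values:
  elem=0: even, excluded
  elem=1: odd, included
  elem=2: even, excluded
  elem=3: odd, included
  elem=4: even, excluded
Therefore result = [1, 3].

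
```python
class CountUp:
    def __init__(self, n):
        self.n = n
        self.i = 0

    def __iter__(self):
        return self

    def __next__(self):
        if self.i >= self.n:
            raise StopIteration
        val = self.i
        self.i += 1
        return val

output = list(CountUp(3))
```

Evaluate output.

Step 1: CountUp(3) creates an iterator counting 0 to 2.
Step 2: list() consumes all values: [0, 1, 2].
Therefore output = [0, 1, 2].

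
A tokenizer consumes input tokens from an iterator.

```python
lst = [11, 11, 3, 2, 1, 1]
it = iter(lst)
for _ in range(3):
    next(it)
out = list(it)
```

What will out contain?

Step 1: Create iterator over [11, 11, 3, 2, 1, 1].
Step 2: Advance 3 positions (consuming [11, 11, 3]).
Step 3: list() collects remaining elements: [2, 1, 1].
Therefore out = [2, 1, 1].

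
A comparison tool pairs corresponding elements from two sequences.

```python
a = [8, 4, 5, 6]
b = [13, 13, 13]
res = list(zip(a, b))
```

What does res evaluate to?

Step 1: zip stops at shortest (len(a)=4, len(b)=3):
  Index 0: (8, 13)
  Index 1: (4, 13)
  Index 2: (5, 13)
Step 2: Last element of a (6) has no pair, dropped.
Therefore res = [(8, 13), (4, 13), (5, 13)].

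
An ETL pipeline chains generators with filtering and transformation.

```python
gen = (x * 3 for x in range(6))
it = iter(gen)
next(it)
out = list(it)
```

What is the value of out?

Step 1: Generator produces [0, 3, 6, 9, 12, 15].
Step 2: next(it) consumes first element (0).
Step 3: list(it) collects remaining: [3, 6, 9, 12, 15].
Therefore out = [3, 6, 9, 12, 15].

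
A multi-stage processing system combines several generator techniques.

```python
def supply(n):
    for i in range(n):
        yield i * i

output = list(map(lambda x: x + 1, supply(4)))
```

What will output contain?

Step 1: supply(4) yields squares: [0, 1, 4, 9].
Step 2: map adds 1 to each: [1, 2, 5, 10].
Therefore output = [1, 2, 5, 10].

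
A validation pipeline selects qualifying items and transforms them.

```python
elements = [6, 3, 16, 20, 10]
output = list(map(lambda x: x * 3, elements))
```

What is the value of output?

Step 1: Apply lambda x: x * 3 to each element:
  6 -> 18
  3 -> 9
  16 -> 48
  20 -> 60
  10 -> 30
Therefore output = [18, 9, 48, 60, 30].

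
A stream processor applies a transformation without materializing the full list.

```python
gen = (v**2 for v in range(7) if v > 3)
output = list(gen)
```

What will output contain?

Step 1: For range(7), keep v > 3, then square:
  v=0: 0 <= 3, excluded
  v=1: 1 <= 3, excluded
  v=2: 2 <= 3, excluded
  v=3: 3 <= 3, excluded
  v=4: 4 > 3, yield 4**2 = 16
  v=5: 5 > 3, yield 5**2 = 25
  v=6: 6 > 3, yield 6**2 = 36
Therefore output = [16, 25, 36].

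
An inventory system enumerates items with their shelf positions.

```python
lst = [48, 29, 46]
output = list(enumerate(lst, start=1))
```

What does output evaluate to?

Step 1: enumerate with start=1:
  (1, 48)
  (2, 29)
  (3, 46)
Therefore output = [(1, 48), (2, 29), (3, 46)].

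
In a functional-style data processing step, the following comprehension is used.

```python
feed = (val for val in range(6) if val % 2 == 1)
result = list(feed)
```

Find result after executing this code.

Step 1: Filter range(6) keeping only odd values:
  val=0: even, excluded
  val=1: odd, included
  val=2: even, excluded
  val=3: odd, included
  val=4: even, excluded
  val=5: odd, included
Therefore result = [1, 3, 5].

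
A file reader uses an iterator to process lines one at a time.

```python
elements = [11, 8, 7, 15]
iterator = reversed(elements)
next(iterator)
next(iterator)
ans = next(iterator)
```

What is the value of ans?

Step 1: reversed([11, 8, 7, 15]) gives iterator: [15, 7, 8, 11].
Step 2: First next() = 15, second next() = 7.
Step 3: Third next() = 8.
Therefore ans = 8.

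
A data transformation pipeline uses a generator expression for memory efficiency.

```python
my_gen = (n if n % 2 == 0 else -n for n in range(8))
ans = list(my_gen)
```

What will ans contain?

Step 1: For each n in range(8), yield n if even, else -n:
  n=0: even, yield 0
  n=1: odd, yield -1
  n=2: even, yield 2
  n=3: odd, yield -3
  n=4: even, yield 4
  n=5: odd, yield -5
  n=6: even, yield 6
  n=7: odd, yield -7
Therefore ans = [0, -1, 2, -3, 4, -5, 6, -7].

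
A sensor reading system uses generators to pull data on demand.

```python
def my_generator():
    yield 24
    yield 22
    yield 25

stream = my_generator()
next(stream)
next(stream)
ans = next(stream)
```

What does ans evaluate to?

Step 1: my_generator() creates a generator.
Step 2: next(stream) yields 24 (consumed and discarded).
Step 3: next(stream) yields 22 (consumed and discarded).
Step 4: next(stream) yields 25, assigned to ans.
Therefore ans = 25.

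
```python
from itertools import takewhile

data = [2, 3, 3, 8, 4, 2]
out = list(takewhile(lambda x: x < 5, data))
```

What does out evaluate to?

Step 1: takewhile stops at first element >= 5:
  2 < 5: take
  3 < 5: take
  3 < 5: take
  8 >= 5: stop
Therefore out = [2, 3, 3].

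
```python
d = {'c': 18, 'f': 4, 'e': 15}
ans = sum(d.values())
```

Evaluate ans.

Step 1: d.values() = [18, 4, 15].
Step 2: sum = 37.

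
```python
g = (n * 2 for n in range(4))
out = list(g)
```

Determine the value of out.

Step 1: For each n in range(4), compute n*2:
  n=0: 0*2 = 0
  n=1: 1*2 = 2
  n=2: 2*2 = 4
  n=3: 3*2 = 6
Therefore out = [0, 2, 4, 6].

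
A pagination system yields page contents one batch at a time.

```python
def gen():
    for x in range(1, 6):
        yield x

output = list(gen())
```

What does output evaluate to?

Step 1: The generator yields each value from range(1, 6).
Step 2: list() consumes all yields: [1, 2, 3, 4, 5].
Therefore output = [1, 2, 3, 4, 5].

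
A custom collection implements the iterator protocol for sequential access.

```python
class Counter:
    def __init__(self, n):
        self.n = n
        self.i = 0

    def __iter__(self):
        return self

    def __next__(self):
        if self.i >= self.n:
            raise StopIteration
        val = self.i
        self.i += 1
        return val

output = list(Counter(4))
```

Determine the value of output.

Step 1: Counter(4) creates an iterator counting 0 to 3.
Step 2: list() consumes all values: [0, 1, 2, 3].
Therefore output = [0, 1, 2, 3].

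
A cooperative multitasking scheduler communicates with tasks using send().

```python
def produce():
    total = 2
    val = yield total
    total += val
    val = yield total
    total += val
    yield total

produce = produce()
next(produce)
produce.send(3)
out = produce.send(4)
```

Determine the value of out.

Step 1: next() -> yield total=2.
Step 2: send(3) -> val=3, total = 2+3 = 5, yield 5.
Step 3: send(4) -> val=4, total = 5+4 = 9, yield 9.
Therefore out = 9.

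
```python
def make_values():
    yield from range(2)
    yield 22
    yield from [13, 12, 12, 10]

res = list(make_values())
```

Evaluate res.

Step 1: Trace yields in order:
  yield 0
  yield 1
  yield 22
  yield 13
  yield 12
  yield 12
  yield 10
Therefore res = [0, 1, 22, 13, 12, 12, 10].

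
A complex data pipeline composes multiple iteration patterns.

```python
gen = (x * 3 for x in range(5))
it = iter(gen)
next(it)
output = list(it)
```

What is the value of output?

Step 1: Generator produces [0, 3, 6, 9, 12].
Step 2: next(it) consumes first element (0).
Step 3: list(it) collects remaining: [3, 6, 9, 12].
Therefore output = [3, 6, 9, 12].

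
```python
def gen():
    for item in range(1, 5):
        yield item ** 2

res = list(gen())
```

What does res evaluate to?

Step 1: For each item in range(1, 5), yield item**2:
  item=1: yield 1**2 = 1
  item=2: yield 2**2 = 4
  item=3: yield 3**2 = 9
  item=4: yield 4**2 = 16
Therefore res = [1, 4, 9, 16].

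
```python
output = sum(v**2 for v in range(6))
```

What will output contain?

Step 1: Compute v**2 for each v in range(6):
  v=0: 0**2 = 0
  v=1: 1**2 = 1
  v=2: 2**2 = 4
  v=3: 3**2 = 9
  v=4: 4**2 = 16
  v=5: 5**2 = 25
Step 2: sum = 0 + 1 + 4 + 9 + 16 + 25 = 55.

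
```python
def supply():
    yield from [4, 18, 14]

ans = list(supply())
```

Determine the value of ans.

Step 1: yield from delegates to the iterable, yielding each element.
Step 2: Collected values: [4, 18, 14].
Therefore ans = [4, 18, 14].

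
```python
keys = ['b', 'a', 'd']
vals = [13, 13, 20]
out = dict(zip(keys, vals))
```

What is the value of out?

Step 1: zip pairs keys with values:
  'b' -> 13
  'a' -> 13
  'd' -> 20
Therefore out = {'b': 13, 'a': 13, 'd': 20}.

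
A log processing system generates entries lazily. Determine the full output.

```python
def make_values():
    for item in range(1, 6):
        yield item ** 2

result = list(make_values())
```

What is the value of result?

Step 1: For each item in range(1, 6), yield item**2:
  item=1: yield 1**2 = 1
  item=2: yield 2**2 = 4
  item=3: yield 3**2 = 9
  item=4: yield 4**2 = 16
  item=5: yield 5**2 = 25
Therefore result = [1, 4, 9, 16, 25].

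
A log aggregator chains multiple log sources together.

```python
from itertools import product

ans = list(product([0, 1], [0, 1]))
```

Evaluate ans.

Step 1: product([0, 1], [0, 1]) gives all pairs:
  (0, 0)
  (0, 1)
  (1, 0)
  (1, 1)
Therefore ans = [(0, 0), (0, 1), (1, 0), (1, 1)].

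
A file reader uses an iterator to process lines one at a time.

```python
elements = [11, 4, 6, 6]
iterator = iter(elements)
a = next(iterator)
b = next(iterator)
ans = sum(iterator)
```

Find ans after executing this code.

Step 1: Create iterator over [11, 4, 6, 6].
Step 2: a = next() = 11, b = next() = 4.
Step 3: sum() of remaining [6, 6] = 12.
Therefore ans = 12.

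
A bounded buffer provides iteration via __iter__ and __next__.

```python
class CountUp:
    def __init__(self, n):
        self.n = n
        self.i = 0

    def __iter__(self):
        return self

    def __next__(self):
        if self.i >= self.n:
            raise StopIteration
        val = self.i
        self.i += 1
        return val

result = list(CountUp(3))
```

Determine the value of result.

Step 1: CountUp(3) creates an iterator counting 0 to 2.
Step 2: list() consumes all values: [0, 1, 2].
Therefore result = [0, 1, 2].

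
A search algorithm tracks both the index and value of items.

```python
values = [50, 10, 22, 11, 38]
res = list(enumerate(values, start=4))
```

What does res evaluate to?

Step 1: enumerate with start=4:
  (4, 50)
  (5, 10)
  (6, 22)
  (7, 11)
  (8, 38)
Therefore res = [(4, 50), (5, 10), (6, 22), (7, 11), (8, 38)].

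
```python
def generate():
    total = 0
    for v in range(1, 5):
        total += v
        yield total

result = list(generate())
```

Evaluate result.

Step 1: Generator accumulates running sum:
  v=1: total = 1, yield 1
  v=2: total = 3, yield 3
  v=3: total = 6, yield 6
  v=4: total = 10, yield 10
Therefore result = [1, 3, 6, 10].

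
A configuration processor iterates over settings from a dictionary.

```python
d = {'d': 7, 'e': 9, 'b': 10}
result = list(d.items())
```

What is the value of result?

Step 1: d.items() returns (key, value) pairs in insertion order.
Therefore result = [('d', 7), ('e', 9), ('b', 10)].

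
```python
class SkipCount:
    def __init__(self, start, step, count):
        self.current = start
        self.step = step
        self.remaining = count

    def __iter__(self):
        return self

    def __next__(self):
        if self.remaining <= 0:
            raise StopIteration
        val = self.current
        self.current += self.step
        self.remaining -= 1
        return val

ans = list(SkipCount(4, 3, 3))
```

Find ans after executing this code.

Step 1: SkipCount starts at 4, increments by 3, for 3 steps:
  Yield 4, then current += 3
  Yield 7, then current += 3
  Yield 10, then current += 3
Therefore ans = [4, 7, 10].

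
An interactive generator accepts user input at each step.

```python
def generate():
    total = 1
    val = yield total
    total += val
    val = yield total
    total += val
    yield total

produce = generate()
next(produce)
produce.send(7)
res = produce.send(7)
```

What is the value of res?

Step 1: next() -> yield total=1.
Step 2: send(7) -> val=7, total = 1+7 = 8, yield 8.
Step 3: send(7) -> val=7, total = 8+7 = 15, yield 15.
Therefore res = 15.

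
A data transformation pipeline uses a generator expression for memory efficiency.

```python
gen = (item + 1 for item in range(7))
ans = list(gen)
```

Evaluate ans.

Step 1: For each item in range(7), compute item+1:
  item=0: 0+1 = 1
  item=1: 1+1 = 2
  item=2: 2+1 = 3
  item=3: 3+1 = 4
  item=4: 4+1 = 5
  item=5: 5+1 = 6
  item=6: 6+1 = 7
Therefore ans = [1, 2, 3, 4, 5, 6, 7].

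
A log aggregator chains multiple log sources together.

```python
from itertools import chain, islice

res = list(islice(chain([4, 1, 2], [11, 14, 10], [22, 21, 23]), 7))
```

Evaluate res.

Step 1: chain([4, 1, 2], [11, 14, 10], [22, 21, 23]) = [4, 1, 2, 11, 14, 10, 22, 21, 23].
Step 2: islice takes first 7 elements: [4, 1, 2, 11, 14, 10, 22].
Therefore res = [4, 1, 2, 11, 14, 10, 22].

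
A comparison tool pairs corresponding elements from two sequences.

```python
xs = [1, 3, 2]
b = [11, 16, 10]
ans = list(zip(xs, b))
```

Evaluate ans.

Step 1: zip pairs elements at same index:
  Index 0: (1, 11)
  Index 1: (3, 16)
  Index 2: (2, 10)
Therefore ans = [(1, 11), (3, 16), (2, 10)].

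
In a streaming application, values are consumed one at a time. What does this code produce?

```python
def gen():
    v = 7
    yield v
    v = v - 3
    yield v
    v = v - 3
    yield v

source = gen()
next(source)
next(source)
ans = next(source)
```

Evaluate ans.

Step 1: Trace through generator execution:
  Yield 1: v starts at 7, yield 7
  Yield 2: v = 7 - 3 = 4, yield 4
  Yield 3: v = 4 - 3 = 1, yield 1
Step 2: First next() gets 7, second next() gets the second value, third next() yields 1.
Therefore ans = 1.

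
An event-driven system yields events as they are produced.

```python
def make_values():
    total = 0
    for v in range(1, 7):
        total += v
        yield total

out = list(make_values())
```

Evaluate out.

Step 1: Generator accumulates running sum:
  v=1: total = 1, yield 1
  v=2: total = 3, yield 3
  v=3: total = 6, yield 6
  v=4: total = 10, yield 10
  v=5: total = 15, yield 15
  v=6: total = 21, yield 21
Therefore out = [1, 3, 6, 10, 15, 21].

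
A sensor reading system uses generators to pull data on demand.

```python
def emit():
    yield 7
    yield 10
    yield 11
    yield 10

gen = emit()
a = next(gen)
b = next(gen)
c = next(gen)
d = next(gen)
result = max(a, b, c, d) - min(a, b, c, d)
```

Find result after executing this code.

Step 1: Create generator and consume all values:
  a = next(gen) = 7
  b = next(gen) = 10
  c = next(gen) = 11
  d = next(gen) = 10
Step 2: max = 11, min = 7, result = 11 - 7 = 4.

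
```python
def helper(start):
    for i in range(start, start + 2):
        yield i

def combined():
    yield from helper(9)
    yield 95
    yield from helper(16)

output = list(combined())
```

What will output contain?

Step 1: combined() delegates to helper(9):
  yield 9
  yield 10
Step 2: yield 95
Step 3: Delegates to helper(16):
  yield 16
  yield 17
Therefore output = [9, 10, 95, 16, 17].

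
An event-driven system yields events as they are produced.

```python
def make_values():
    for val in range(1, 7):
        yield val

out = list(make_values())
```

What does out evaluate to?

Step 1: The generator yields each value from range(1, 7).
Step 2: list() consumes all yields: [1, 2, 3, 4, 5, 6].
Therefore out = [1, 2, 3, 4, 5, 6].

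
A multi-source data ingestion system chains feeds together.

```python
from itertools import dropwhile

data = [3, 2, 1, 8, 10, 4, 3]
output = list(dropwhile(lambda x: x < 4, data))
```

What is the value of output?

Step 1: dropwhile drops elements while < 4:
  3 < 4: dropped
  2 < 4: dropped
  1 < 4: dropped
  8: kept (dropping stopped)
Step 2: Remaining elements kept regardless of condition.
Therefore output = [8, 10, 4, 3].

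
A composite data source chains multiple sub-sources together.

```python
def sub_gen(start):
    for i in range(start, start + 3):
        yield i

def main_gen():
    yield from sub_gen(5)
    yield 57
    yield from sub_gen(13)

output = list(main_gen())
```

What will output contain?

Step 1: main_gen() delegates to sub_gen(5):
  yield 5
  yield 6
  yield 7
Step 2: yield 57
Step 3: Delegates to sub_gen(13):
  yield 13
  yield 14
  yield 15
Therefore output = [5, 6, 7, 57, 13, 14, 15].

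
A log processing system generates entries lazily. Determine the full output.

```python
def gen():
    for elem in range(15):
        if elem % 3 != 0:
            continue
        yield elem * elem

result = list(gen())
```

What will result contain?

Step 1: Only yield elem**2 when elem is divisible by 3:
  elem=0: 0 % 3 == 0, yield 0**2 = 0
  elem=3: 3 % 3 == 0, yield 3**2 = 9
  elem=6: 6 % 3 == 0, yield 6**2 = 36
  elem=9: 9 % 3 == 0, yield 9**2 = 81
  elem=12: 12 % 3 == 0, yield 12**2 = 144
Therefore result = [0, 9, 36, 81, 144].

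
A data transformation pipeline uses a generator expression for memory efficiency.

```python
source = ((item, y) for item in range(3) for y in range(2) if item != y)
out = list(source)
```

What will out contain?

Step 1: Nested generator over range(3) x range(2) where item != y:
  (0, 0): excluded (item == y)
  (0, 1): included
  (1, 0): included
  (1, 1): excluded (item == y)
  (2, 0): included
  (2, 1): included
Therefore out = [(0, 1), (1, 0), (2, 0), (2, 1)].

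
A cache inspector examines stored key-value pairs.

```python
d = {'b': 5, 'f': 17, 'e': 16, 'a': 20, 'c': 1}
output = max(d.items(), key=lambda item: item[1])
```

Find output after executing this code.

Step 1: Find item with maximum value:
  ('b', 5)
  ('f', 17)
  ('e', 16)
  ('a', 20)
  ('c', 1)
Step 2: Maximum value is 20 at key 'a'.
Therefore output = ('a', 20).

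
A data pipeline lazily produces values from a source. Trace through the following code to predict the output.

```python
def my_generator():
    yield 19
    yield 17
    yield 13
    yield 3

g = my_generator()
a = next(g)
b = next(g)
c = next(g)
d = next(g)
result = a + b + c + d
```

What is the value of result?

Step 1: Create generator and consume all values:
  a = next(g) = 19
  b = next(g) = 17
  c = next(g) = 13
  d = next(g) = 3
Step 2: result = 19 + 17 + 13 + 3 = 52.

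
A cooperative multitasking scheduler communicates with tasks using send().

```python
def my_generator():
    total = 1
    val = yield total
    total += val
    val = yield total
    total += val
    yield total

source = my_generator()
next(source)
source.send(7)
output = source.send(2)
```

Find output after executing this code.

Step 1: next() -> yield total=1.
Step 2: send(7) -> val=7, total = 1+7 = 8, yield 8.
Step 3: send(2) -> val=2, total = 8+2 = 10, yield 10.
Therefore output = 10.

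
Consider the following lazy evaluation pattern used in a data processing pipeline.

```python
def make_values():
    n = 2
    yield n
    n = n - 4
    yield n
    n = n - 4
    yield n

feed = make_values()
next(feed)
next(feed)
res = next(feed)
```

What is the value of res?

Step 1: Trace through generator execution:
  Yield 1: n starts at 2, yield 2
  Yield 2: n = 2 - 4 = -2, yield -2
  Yield 3: n = -2 - 4 = -6, yield -6
Step 2: First next() gets 2, second next() gets the second value, third next() yields -6.
Therefore res = -6.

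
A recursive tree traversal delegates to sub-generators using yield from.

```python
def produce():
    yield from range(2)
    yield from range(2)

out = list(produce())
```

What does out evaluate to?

Step 1: Trace yields in order:
  yield 0
  yield 1
  yield 0
  yield 1
Therefore out = [0, 1, 0, 1].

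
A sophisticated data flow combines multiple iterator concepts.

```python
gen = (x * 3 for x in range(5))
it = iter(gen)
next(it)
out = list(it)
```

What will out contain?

Step 1: Generator produces [0, 3, 6, 9, 12].
Step 2: next(it) consumes first element (0).
Step 3: list(it) collects remaining: [3, 6, 9, 12].
Therefore out = [3, 6, 9, 12].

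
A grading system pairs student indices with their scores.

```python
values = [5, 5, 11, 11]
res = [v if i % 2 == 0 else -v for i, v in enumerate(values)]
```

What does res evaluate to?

Step 1: For each (i, v), keep v if i is even, negate if odd:
  i=0 (even): keep 5
  i=1 (odd): negate to -5
  i=2 (even): keep 11
  i=3 (odd): negate to -11
Therefore res = [5, -5, 11, -11].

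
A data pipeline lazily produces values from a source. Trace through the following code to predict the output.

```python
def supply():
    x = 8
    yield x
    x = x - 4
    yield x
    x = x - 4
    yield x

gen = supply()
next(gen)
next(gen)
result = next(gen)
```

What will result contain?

Step 1: Trace through generator execution:
  Yield 1: x starts at 8, yield 8
  Yield 2: x = 8 - 4 = 4, yield 4
  Yield 3: x = 4 - 4 = 0, yield 0
Step 2: First next() gets 8, second next() gets the second value, third next() yields 0.
Therefore result = 0.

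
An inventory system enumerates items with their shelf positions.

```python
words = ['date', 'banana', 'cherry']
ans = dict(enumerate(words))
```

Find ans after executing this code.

Step 1: enumerate pairs indices with words:
  0 -> 'date'
  1 -> 'banana'
  2 -> 'cherry'
Therefore ans = {0: 'date', 1: 'banana', 2: 'cherry'}.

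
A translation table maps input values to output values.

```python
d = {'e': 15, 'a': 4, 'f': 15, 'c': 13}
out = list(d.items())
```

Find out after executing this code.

Step 1: d.items() returns (key, value) pairs in insertion order.
Therefore out = [('e', 15), ('a', 4), ('f', 15), ('c', 13)].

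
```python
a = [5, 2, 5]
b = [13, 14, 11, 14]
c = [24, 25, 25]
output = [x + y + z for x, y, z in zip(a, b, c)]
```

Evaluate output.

Step 1: zip three lists (truncates to shortest, len=3):
  5 + 13 + 24 = 42
  2 + 14 + 25 = 41
  5 + 11 + 25 = 41
Therefore output = [42, 41, 41].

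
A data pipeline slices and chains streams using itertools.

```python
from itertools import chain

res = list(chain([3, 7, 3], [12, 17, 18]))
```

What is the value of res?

Step 1: chain() concatenates iterables: [3, 7, 3] + [12, 17, 18].
Therefore res = [3, 7, 3, 12, 17, 18].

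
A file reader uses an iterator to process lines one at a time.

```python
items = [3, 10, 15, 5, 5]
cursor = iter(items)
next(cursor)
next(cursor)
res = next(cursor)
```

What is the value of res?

Step 1: Create iterator over [3, 10, 15, 5, 5].
Step 2: next() consumes 3.
Step 3: next() consumes 10.
Step 4: next() returns 15.
Therefore res = 15.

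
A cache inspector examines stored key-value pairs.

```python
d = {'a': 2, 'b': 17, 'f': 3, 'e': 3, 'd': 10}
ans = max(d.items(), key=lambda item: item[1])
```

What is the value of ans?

Step 1: Find item with maximum value:
  ('a', 2)
  ('b', 17)
  ('f', 3)
  ('e', 3)
  ('d', 10)
Step 2: Maximum value is 17 at key 'b'.
Therefore ans = ('b', 17).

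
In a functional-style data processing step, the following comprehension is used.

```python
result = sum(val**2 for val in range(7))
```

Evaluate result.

Step 1: Compute val**2 for each val in range(7):
  val=0: 0**2 = 0
  val=1: 1**2 = 1
  val=2: 2**2 = 4
  val=3: 3**2 = 9
  val=4: 4**2 = 16
  val=5: 5**2 = 25
  val=6: 6**2 = 36
Step 2: sum = 0 + 1 + 4 + 9 + 16 + 25 + 36 = 91.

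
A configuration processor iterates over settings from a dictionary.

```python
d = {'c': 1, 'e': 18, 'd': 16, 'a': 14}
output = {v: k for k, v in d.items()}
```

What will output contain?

Step 1: Invert dict (swap keys and values):
  'c': 1 -> 1: 'c'
  'e': 18 -> 18: 'e'
  'd': 16 -> 16: 'd'
  'a': 14 -> 14: 'a'
Therefore output = {1: 'c', 18: 'e', 16: 'd', 14: 'a'}.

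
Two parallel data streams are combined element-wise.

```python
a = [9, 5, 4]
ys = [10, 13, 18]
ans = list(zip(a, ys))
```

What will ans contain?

Step 1: zip pairs elements at same index:
  Index 0: (9, 10)
  Index 1: (5, 13)
  Index 2: (4, 18)
Therefore ans = [(9, 10), (5, 13), (4, 18)].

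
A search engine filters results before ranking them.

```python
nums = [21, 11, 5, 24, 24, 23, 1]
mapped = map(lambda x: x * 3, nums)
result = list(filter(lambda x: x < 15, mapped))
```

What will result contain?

Step 1: Map x * 3:
  21 -> 63
  11 -> 33
  5 -> 15
  24 -> 72
  24 -> 72
  23 -> 69
  1 -> 3
Step 2: Filter for < 15:
  63: removed
  33: removed
  15: removed
  72: removed
  72: removed
  69: removed
  3: kept
Therefore result = [3].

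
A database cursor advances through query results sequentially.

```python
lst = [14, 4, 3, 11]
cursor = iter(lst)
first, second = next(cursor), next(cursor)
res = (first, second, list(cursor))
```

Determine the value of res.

Step 1: Create iterator over [14, 4, 3, 11].
Step 2: first = 14, second = 4.
Step 3: Remaining elements: [3, 11].
Therefore res = (14, 4, [3, 11]).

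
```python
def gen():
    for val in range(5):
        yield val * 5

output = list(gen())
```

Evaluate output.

Step 1: For each val in range(5), yield val * 5:
  val=0: yield 0 * 5 = 0
  val=1: yield 1 * 5 = 5
  val=2: yield 2 * 5 = 10
  val=3: yield 3 * 5 = 15
  val=4: yield 4 * 5 = 20
Therefore output = [0, 5, 10, 15, 20].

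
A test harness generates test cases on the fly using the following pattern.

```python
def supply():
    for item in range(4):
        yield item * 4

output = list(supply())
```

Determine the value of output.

Step 1: For each item in range(4), yield item * 4:
  item=0: yield 0 * 4 = 0
  item=1: yield 1 * 4 = 4
  item=2: yield 2 * 4 = 8
  item=3: yield 3 * 4 = 12
Therefore output = [0, 4, 8, 12].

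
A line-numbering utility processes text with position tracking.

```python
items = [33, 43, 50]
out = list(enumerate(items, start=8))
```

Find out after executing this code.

Step 1: enumerate with start=8:
  (8, 33)
  (9, 43)
  (10, 50)
Therefore out = [(8, 33), (9, 43), (10, 50)].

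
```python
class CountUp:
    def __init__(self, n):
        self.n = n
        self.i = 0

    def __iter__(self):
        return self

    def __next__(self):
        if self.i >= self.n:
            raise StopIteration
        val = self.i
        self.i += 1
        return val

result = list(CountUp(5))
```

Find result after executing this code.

Step 1: CountUp(5) creates an iterator counting 0 to 4.
Step 2: list() consumes all values: [0, 1, 2, 3, 4].
Therefore result = [0, 1, 2, 3, 4].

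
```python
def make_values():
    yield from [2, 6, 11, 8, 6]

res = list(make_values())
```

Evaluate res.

Step 1: yield from delegates to the iterable, yielding each element.
Step 2: Collected values: [2, 6, 11, 8, 6].
Therefore res = [2, 6, 11, 8, 6].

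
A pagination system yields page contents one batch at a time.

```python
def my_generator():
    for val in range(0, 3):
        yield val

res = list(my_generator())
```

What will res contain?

Step 1: The generator yields each value from range(0, 3).
Step 2: list() consumes all yields: [0, 1, 2].
Therefore res = [0, 1, 2].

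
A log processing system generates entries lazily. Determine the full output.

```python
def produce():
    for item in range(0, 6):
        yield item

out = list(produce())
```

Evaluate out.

Step 1: The generator yields each value from range(0, 6).
Step 2: list() consumes all yields: [0, 1, 2, 3, 4, 5].
Therefore out = [0, 1, 2, 3, 4, 5].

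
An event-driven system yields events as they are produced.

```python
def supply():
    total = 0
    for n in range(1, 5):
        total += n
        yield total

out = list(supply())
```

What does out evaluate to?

Step 1: Generator accumulates running sum:
  n=1: total = 1, yield 1
  n=2: total = 3, yield 3
  n=3: total = 6, yield 6
  n=4: total = 10, yield 10
Therefore out = [1, 3, 6, 10].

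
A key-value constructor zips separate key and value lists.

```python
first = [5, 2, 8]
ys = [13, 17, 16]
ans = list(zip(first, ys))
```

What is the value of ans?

Step 1: zip pairs elements at same index:
  Index 0: (5, 13)
  Index 1: (2, 17)
  Index 2: (8, 16)
Therefore ans = [(5, 13), (2, 17), (8, 16)].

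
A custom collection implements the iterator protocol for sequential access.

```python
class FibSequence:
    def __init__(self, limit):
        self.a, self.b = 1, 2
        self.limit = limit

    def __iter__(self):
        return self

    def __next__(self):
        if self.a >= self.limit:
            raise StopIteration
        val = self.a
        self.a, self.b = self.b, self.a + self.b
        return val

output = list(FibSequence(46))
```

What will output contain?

Step 1: Fibonacci-like sequence (a=1, b=2) until >= 46:
  Yield 1, then a,b = 2,3
  Yield 2, then a,b = 3,5
  Yield 3, then a,b = 5,8
  Yield 5, then a,b = 8,13
  Yield 8, then a,b = 13,21
  Yield 13, then a,b = 21,34
  Yield 21, then a,b = 34,55
  Yield 34, then a,b = 55,89
Step 2: 55 >= 46, stop.
Therefore output = [1, 2, 3, 5, 8, 13, 21, 34].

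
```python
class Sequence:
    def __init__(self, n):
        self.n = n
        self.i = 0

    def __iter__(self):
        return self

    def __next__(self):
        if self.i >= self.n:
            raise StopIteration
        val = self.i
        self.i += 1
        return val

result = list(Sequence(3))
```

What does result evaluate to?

Step 1: Sequence(3) creates an iterator counting 0 to 2.
Step 2: list() consumes all values: [0, 1, 2].
Therefore result = [0, 1, 2].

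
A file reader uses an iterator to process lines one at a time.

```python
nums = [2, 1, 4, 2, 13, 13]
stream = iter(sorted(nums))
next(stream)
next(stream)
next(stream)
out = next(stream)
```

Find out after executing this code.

Step 1: sorted([2, 1, 4, 2, 13, 13]) = [1, 2, 2, 4, 13, 13].
Step 2: Create iterator and skip 3 elements.
Step 3: next() returns 4.
Therefore out = 4.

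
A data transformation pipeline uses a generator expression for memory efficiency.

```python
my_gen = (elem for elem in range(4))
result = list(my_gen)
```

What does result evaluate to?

Step 1: Generator expression iterates range(4): [0, 1, 2, 3].
Step 2: list() collects all values.
Therefore result = [0, 1, 2, 3].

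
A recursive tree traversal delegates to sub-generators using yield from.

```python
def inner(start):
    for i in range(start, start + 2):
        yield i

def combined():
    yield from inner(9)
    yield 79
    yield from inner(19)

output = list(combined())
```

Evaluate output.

Step 1: combined() delegates to inner(9):
  yield 9
  yield 10
Step 2: yield 79
Step 3: Delegates to inner(19):
  yield 19
  yield 20
Therefore output = [9, 10, 79, 19, 20].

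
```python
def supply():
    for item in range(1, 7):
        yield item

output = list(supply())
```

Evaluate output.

Step 1: The generator yields each value from range(1, 7).
Step 2: list() consumes all yields: [1, 2, 3, 4, 5, 6].
Therefore output = [1, 2, 3, 4, 5, 6].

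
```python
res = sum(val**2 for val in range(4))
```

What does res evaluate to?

Step 1: Compute val**2 for each val in range(4):
  val=0: 0**2 = 0
  val=1: 1**2 = 1
  val=2: 2**2 = 4
  val=3: 3**2 = 9
Step 2: sum = 0 + 1 + 4 + 9 = 14.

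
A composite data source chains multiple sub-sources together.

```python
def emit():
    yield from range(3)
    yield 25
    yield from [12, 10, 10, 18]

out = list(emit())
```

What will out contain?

Step 1: Trace yields in order:
  yield 0
  yield 1
  yield 2
  yield 25
  yield 12
  yield 10
  yield 10
  yield 18
Therefore out = [0, 1, 2, 25, 12, 10, 10, 18].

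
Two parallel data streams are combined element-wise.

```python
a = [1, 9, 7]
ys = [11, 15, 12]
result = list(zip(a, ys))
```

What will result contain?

Step 1: zip pairs elements at same index:
  Index 0: (1, 11)
  Index 1: (9, 15)
  Index 2: (7, 12)
Therefore result = [(1, 11), (9, 15), (7, 12)].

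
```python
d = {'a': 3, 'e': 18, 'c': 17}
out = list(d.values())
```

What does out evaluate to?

Step 1: d.values() returns the dictionary values in insertion order.
Therefore out = [3, 18, 17].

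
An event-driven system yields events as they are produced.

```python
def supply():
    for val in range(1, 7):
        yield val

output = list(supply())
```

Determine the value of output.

Step 1: The generator yields each value from range(1, 7).
Step 2: list() consumes all yields: [1, 2, 3, 4, 5, 6].
Therefore output = [1, 2, 3, 4, 5, 6].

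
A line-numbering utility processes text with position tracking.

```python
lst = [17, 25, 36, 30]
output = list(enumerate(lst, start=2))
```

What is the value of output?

Step 1: enumerate with start=2:
  (2, 17)
  (3, 25)
  (4, 36)
  (5, 30)
Therefore output = [(2, 17), (3, 25), (4, 36), (5, 30)].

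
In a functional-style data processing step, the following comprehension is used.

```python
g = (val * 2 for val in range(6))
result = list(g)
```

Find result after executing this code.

Step 1: For each val in range(6), compute val*2:
  val=0: 0*2 = 0
  val=1: 1*2 = 2
  val=2: 2*2 = 4
  val=3: 3*2 = 6
  val=4: 4*2 = 8
  val=5: 5*2 = 10
Therefore result = [0, 2, 4, 6, 8, 10].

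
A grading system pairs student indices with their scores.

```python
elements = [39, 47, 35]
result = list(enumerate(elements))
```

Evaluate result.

Step 1: enumerate pairs each element with its index:
  (0, 39)
  (1, 47)
  (2, 35)
Therefore result = [(0, 39), (1, 47), (2, 35)].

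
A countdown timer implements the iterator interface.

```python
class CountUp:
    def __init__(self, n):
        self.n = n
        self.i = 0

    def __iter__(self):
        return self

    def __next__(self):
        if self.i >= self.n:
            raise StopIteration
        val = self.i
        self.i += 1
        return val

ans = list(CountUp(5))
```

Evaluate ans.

Step 1: CountUp(5) creates an iterator counting 0 to 4.
Step 2: list() consumes all values: [0, 1, 2, 3, 4].
Therefore ans = [0, 1, 2, 3, 4].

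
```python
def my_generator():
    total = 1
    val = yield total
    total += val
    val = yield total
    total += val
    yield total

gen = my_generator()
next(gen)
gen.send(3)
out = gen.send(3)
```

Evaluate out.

Step 1: next() -> yield total=1.
Step 2: send(3) -> val=3, total = 1+3 = 4, yield 4.
Step 3: send(3) -> val=3, total = 4+3 = 7, yield 7.
Therefore out = 7.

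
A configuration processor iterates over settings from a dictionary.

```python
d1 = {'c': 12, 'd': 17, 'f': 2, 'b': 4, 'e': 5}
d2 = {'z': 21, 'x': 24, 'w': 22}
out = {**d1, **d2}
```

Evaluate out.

Step 1: Merge d1 and d2 (d2 values override on key conflicts).
Step 2: d1 has keys ['c', 'd', 'f', 'b', 'e'], d2 has keys ['z', 'x', 'w'].
Therefore out = {'c': 12, 'd': 17, 'f': 2, 'b': 4, 'e': 5, 'z': 21, 'x': 24, 'w': 22}.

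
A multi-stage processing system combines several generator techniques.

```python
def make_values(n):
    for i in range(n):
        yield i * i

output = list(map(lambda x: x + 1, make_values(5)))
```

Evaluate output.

Step 1: make_values(5) yields squares: [0, 1, 4, 9, 16].
Step 2: map adds 1 to each: [1, 2, 5, 10, 17].
Therefore output = [1, 2, 5, 10, 17].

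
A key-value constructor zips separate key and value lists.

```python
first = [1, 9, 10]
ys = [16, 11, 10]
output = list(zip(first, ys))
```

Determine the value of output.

Step 1: zip pairs elements at same index:
  Index 0: (1, 16)
  Index 1: (9, 11)
  Index 2: (10, 10)
Therefore output = [(1, 16), (9, 11), (10, 10)].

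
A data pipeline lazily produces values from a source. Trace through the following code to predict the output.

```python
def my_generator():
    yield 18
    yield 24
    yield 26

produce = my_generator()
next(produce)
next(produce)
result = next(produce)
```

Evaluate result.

Step 1: my_generator() creates a generator.
Step 2: next(produce) yields 18 (consumed and discarded).
Step 3: next(produce) yields 24 (consumed and discarded).
Step 4: next(produce) yields 26, assigned to result.
Therefore result = 26.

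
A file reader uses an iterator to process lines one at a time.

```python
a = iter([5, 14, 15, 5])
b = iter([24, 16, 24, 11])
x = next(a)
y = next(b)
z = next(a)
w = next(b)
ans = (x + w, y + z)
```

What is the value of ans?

Step 1: a iterates [5, 14, 15, 5], b iterates [24, 16, 24, 11].
Step 2: x = next(a) = 5, y = next(b) = 24.
Step 3: z = next(a) = 14, w = next(b) = 16.
Step 4: ans = (5 + 16, 24 + 14) = (21, 38).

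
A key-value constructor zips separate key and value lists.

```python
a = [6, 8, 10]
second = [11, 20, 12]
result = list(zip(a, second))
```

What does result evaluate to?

Step 1: zip pairs elements at same index:
  Index 0: (6, 11)
  Index 1: (8, 20)
  Index 2: (10, 12)
Therefore result = [(6, 11), (8, 20), (10, 12)].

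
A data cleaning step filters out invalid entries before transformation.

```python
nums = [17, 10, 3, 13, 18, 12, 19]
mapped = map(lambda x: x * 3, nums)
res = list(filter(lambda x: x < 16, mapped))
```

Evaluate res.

Step 1: Map x * 3:
  17 -> 51
  10 -> 30
  3 -> 9
  13 -> 39
  18 -> 54
  12 -> 36
  19 -> 57
Step 2: Filter for < 16:
  51: removed
  30: removed
  9: kept
  39: removed
  54: removed
  36: removed
  57: removed
Therefore res = [9].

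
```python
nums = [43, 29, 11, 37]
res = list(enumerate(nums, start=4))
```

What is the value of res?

Step 1: enumerate with start=4:
  (4, 43)
  (5, 29)
  (6, 11)
  (7, 37)
Therefore res = [(4, 43), (5, 29), (6, 11), (7, 37)].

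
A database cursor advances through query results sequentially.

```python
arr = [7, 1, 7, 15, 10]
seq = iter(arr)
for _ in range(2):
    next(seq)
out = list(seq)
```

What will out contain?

Step 1: Create iterator over [7, 1, 7, 15, 10].
Step 2: Advance 2 positions (consuming [7, 1]).
Step 3: list() collects remaining elements: [7, 15, 10].
Therefore out = [7, 15, 10].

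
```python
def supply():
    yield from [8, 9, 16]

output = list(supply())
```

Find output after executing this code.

Step 1: yield from delegates to the iterable, yielding each element.
Step 2: Collected values: [8, 9, 16].
Therefore output = [8, 9, 16].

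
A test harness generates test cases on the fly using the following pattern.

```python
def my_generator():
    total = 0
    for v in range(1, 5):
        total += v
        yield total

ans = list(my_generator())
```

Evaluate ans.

Step 1: Generator accumulates running sum:
  v=1: total = 1, yield 1
  v=2: total = 3, yield 3
  v=3: total = 6, yield 6
  v=4: total = 10, yield 10
Therefore ans = [1, 3, 6, 10].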